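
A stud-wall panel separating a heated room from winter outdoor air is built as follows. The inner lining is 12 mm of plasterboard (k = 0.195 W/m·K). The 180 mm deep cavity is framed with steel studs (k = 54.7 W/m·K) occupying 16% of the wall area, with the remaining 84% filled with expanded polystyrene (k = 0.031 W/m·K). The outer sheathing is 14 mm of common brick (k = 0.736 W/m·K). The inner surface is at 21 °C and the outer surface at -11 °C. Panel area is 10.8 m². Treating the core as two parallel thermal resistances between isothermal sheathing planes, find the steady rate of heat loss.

Sheathing layers in series; stud and cavity paths in parallel between them.
R_inner = 0.012/(0.195×10.8) = 0.005698 K/W
R_stud  = 0.18/(54.7×0.16×10.8) = 0.001904 K/W
R_cav   = 0.18/(0.031×0.84×10.8) = 0.64 K/W
1/R_core = 1/R_stud + 1/R_cav → R_core = 0.001899 K/W
R_outer = 0.014/(0.736×10.8) = 0.001761 K/W
R_total = 0.009358 K/W
Q = ΔT/R_total = 32/0.009358

Q ≈ 3420 W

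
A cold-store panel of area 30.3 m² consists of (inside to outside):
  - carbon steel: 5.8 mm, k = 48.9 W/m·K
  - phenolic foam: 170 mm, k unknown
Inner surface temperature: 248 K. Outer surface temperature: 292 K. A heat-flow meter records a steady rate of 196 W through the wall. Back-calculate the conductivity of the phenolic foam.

k ≈ 0.025 W/(m·K)

Treating each layer as a thermal resistance in series:
R_carbon steel = L/(kA) = 0.0058/(48.9×30.3) = 3.915×10^-6 K/W
Sum of known resistances R_other = 3.915×10^-6 K/W
Total R = ΔT/Q = 44/196 = 0.2245 K/W
R_phenolic foam = R_total − R_other = 0.2245 K/W
k = L/(R·A) = 0.17/(0.2245×30.3)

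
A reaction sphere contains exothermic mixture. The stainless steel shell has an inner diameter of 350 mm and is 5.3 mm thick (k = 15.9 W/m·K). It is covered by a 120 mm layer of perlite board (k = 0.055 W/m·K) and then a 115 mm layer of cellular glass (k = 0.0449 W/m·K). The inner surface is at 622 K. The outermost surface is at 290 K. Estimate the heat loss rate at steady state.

Radial (spherical) resistances in series:
R_stainless steel shell = (1/0.175 − 1/0.1803)/(4π×15.9) = 8.407×10^-4 K/W
R_perlite board = (1/0.1803 − 1/0.3003)/(4π×0.055) = 3.207 K/W
R_cellular glass = (1/0.3003 − 1/0.4153)/(4π×0.0449) = 1.634 K/W
R_total = 4.842 K/W
Q = ΔT/R_total = 332/4.842

Q ≈ 68.6 W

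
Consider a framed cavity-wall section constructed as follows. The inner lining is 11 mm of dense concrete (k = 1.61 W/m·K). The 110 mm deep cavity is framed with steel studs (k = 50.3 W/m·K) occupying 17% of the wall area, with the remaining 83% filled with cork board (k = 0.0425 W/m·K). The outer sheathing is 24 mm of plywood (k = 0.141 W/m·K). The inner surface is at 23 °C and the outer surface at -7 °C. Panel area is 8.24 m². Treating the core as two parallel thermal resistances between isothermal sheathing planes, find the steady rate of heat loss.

Q ≈ 1300 W

Sheathing layers in series; stud and cavity paths in parallel between them.
R_inner = 0.011/(1.61×8.24) = 8.292×10^-4 K/W
R_stud  = 0.11/(50.3×0.17×8.24) = 0.001561 K/W
R_cav   = 0.11/(0.0425×0.83×8.24) = 0.3784 K/W
1/R_core = 1/R_stud + 1/R_cav → R_core = 0.001555 K/W
R_outer = 0.024/(0.141×8.24) = 0.02066 K/W
R_total = 0.02304 K/W
Q = ΔT/R_total = 30/0.02304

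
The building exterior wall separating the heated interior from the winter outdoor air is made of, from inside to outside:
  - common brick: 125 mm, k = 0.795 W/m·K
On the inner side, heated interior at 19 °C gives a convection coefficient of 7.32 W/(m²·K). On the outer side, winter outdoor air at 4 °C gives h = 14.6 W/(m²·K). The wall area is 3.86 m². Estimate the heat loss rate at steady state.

Model the wall as resistances in series:
R_inner film = 1/(h_i·A) = 1/(7.32×3.86) = 0.03539 K/W
R_common brick = L/(kA) = 0.125/(0.795×3.86) = 0.04073 K/W
R_outer film = 1/(h_o·A) = 1/(14.6×3.86) = 0.01774 K/W
R_total = 0.09387 K/W
Q = ΔT / R_total = 15 / 0.09387

Q ≈ 160 W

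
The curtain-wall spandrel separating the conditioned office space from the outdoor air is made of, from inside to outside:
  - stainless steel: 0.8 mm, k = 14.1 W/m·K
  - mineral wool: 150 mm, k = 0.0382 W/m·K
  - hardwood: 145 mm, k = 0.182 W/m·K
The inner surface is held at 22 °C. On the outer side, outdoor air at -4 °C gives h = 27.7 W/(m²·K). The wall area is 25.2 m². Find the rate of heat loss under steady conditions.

Q ≈ 138 W

Thermal resistances in series:
R_stainless steel = L/(kA) = 0.0008/(14.1×25.2) = 2.251×10^-6 K/W
R_mineral wool = L/(kA) = 0.15/(0.0382×25.2) = 0.1558 K/W
R_hardwood = L/(kA) = 0.145/(0.182×25.2) = 0.03162 K/W
R_outer film = 1/(h_o·A) = 1/(27.7×25.2) = 0.001433 K/W
R_total = 0.1889 K/W
Q = ΔT / R_total = 26 / 0.1889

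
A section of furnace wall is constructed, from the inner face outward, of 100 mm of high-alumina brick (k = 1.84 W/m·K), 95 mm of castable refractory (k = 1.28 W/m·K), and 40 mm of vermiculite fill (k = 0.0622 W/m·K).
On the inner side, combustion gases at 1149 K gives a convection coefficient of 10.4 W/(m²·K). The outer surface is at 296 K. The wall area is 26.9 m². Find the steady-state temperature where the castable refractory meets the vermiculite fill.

T ≈ 928 K

Treating each layer as a thermal resistance in series:
R_inner film = 1/(h_i·A) = 1/(10.4×26.9) = 0.003574 K/W
R_high-alumina brick = L/(kA) = 0.1/(1.84×26.9) = 0.00202 K/W
R_castable refractory = L/(kA) = 0.095/(1.28×26.9) = 0.002759 K/W
R_vermiculite fill = L/(kA) = 0.04/(0.0622×26.9) = 0.02391 K/W
R_total = 0.03226 K/W;  Q = ΔT/R_total = 853/0.03226 = 26440 W
T_interface = T_inner − Q·ΣR(inner→interface) = 1149 − 26400×0.008354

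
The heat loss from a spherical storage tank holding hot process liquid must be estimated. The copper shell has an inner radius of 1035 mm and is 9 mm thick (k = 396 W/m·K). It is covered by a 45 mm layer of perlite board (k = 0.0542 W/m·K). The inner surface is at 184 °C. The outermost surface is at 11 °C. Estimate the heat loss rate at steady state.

Q ≈ 2980 W

Each spherical layer contributes R = (1/r_i − 1/r_o)/(4πk):
R_copper shell = (1/1.035 − 1/1.044)/(4π×396) = 1.674×10^-6 K/W
R_perlite board = (1/1.044 − 1/1.089)/(4π×0.0542) = 0.05811 K/W
R_total = 0.05811 K/W
Q = ΔT/R_total = 173/0.05811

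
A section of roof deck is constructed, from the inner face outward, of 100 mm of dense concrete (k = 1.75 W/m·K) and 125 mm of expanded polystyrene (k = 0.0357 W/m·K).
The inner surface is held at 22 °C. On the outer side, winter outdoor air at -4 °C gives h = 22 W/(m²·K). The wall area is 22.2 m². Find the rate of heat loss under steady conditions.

Q ≈ 160 W

Using the resistance-network approach (series):
R_dense concrete = L/(kA) = 0.1/(1.75×22.2) = 0.002574 K/W
R_expanded polystyrene = L/(kA) = 0.125/(0.0357×22.2) = 0.1577 K/W
R_outer film = 1/(h_o·A) = 1/(22×22.2) = 0.002048 K/W
R_total = 0.1623 K/W
Q = ΔT / R_total = 26 / 0.1623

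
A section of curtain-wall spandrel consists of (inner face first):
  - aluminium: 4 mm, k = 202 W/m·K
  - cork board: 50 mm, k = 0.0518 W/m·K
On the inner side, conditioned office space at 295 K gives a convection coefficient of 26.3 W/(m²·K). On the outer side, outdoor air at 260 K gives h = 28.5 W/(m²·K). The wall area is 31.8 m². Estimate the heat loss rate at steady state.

Treating each layer as a thermal resistance in series:
R_inner film = 1/(h_i·A) = 1/(26.3×31.8) = 0.001196 K/W
R_aluminium = L/(kA) = 0.004/(202×31.8) = 6.227×10^-7 K/W
R_cork board = L/(kA) = 0.05/(0.0518×31.8) = 0.03035 K/W
R_outer film = 1/(h_o·A) = 1/(28.5×31.8) = 0.001103 K/W
R_total = 0.03265 K/W
Q = ΔT / R_total = 35 / 0.03265

Q ≈ 1070 W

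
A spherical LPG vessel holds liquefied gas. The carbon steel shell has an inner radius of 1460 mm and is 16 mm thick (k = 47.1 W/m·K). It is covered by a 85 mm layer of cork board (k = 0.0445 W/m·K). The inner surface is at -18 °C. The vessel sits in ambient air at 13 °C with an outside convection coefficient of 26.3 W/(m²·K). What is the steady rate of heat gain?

Q ≈ 461 W

Spherical conduction: R = (1/r_in − 1/r_out)/(4πk) per layer; series-sum.
R_carbon steel shell = (1/1.46 − 1/1.476)/(4π×47.1) = 1.254×10^-5 K/W
R_cork board = (1/1.476 − 1/1.561)/(4π×0.0445) = 0.06597 K/W
R_outer film = 1/(h·4πr_o²) = 1/(26.3×4π×1.561²) = 0.001242 K/W
R_total = 0.06723 K/W
Q = ΔT/R_total = 31/0.06723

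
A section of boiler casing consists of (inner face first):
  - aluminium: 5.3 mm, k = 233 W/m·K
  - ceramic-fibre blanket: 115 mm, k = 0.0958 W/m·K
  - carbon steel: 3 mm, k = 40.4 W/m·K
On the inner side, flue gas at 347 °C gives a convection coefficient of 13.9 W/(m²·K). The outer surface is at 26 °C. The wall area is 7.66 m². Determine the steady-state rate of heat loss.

Q ≈ 1930 W

Model the wall as resistances in series:
R_inner film = 1/(h_i·A) = 1/(13.9×7.66) = 0.009392 K/W
R_aluminium = L/(kA) = 0.0053/(233×7.66) = 2.97×10^-6 K/W
R_ceramic-fibre blanket = L/(kA) = 0.115/(0.0958×7.66) = 0.1567 K/W
R_carbon steel = L/(kA) = 0.003/(40.4×7.66) = 9.694×10^-6 K/W
R_total = 0.1661 K/W
Q = ΔT / R_total = 321 / 0.1661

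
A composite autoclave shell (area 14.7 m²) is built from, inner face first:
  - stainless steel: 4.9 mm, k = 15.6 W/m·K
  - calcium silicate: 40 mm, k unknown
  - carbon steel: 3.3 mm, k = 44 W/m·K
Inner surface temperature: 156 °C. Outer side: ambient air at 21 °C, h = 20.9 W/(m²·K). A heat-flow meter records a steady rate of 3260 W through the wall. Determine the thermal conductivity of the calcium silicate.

Series thermal resistances:
R_stainless steel = L/(kA) = 0.0049/(15.6×14.7) = 2.137×10^-5 K/W
R_carbon steel = L/(kA) = 0.0033/(44×14.7) = 5.102×10^-6 K/W
R_outer film = 1/(h_o·A) = 1/(20.9×14.7) = 0.003255 K/W
Sum of known resistances R_other = 0.003281 K/W
Total R = ΔT/Q = 135/3260 = 0.04141 K/W
R_calcium silicate = R_total − R_other = 0.03813 K/W
k = L/(R·A) = 0.04/(0.03813×14.7)

k ≈ 0.0714 W/(m·K)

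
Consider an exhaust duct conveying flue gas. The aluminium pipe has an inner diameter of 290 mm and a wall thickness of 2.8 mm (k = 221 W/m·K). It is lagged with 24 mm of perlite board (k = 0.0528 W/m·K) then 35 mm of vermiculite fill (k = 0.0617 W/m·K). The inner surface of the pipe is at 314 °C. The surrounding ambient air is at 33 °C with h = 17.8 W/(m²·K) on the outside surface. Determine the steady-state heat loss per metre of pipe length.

q′ ≈ 288 W/m

Treating each annulus and film as a series resistance:
R_aluminium pipe wall = ln(147.8/145)/(2π×221×1) = 1.377×10^-5 K/W
R_perlite board = ln(171.8/147.8)/(2π×0.0528×1) = 0.4536 K/W
R_vermiculite fill = ln(206.8/171.8)/(2π×0.0617×1) = 0.4783 K/W
R_outer film = 1/(h_o·2πr_oL) = 1/(17.8×2π×0.2068×1) = 0.04324 K/W
R_total = 0.9751 K/W
Q = ΔT/R_total = 281/0.9751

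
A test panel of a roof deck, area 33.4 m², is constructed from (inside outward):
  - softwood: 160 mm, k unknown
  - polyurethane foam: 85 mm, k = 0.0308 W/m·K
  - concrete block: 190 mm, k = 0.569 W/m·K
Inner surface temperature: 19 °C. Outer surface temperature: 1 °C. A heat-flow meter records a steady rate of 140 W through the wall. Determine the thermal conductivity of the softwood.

Using the resistance-network approach (series):
R_polyurethane foam = L/(kA) = 0.085/(0.0308×33.4) = 0.08263 K/W
R_concrete block = L/(kA) = 0.19/(0.569×33.4) = 0.009998 K/W
Sum of known resistances R_other = 0.09262 K/W
Total R = ΔT/Q = 18/140 = 0.1286 K/W
R_softwood = R_total − R_other = 0.03595 K/W
k = L/(R·A) = 0.16/(0.03595×33.4)

k ≈ 0.133 W/(m·K)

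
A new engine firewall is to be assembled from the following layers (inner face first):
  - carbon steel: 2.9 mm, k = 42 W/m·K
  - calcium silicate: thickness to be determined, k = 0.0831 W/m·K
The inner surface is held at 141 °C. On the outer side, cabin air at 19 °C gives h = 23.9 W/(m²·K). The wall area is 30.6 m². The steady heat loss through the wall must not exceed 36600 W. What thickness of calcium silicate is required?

Using the resistance-network approach (series):
R_carbon steel = L/(kA) = 0.0029/(42×30.6) = 2.256×10^-6 K/W
R_outer film = 1/(h_o·A) = 1/(23.9×30.6) = 0.001367 K/W
Sum of the known resistances R_other = 0.00137 K/W
Required total resistance R_tot = ΔT/Q_allow = 122/36600 = 0.003333 K/W
R_calcium silicate = R_tot − R_other = 0.001964 K/W
L = R·k·A = 0.001964×0.0831×30.6

L ≈ 4.99 mm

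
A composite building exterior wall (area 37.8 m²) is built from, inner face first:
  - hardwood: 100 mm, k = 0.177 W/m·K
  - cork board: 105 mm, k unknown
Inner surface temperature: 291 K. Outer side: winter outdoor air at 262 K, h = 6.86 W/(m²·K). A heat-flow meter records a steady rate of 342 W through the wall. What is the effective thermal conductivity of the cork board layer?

Using the resistance-network approach (series):
R_hardwood = L/(kA) = 0.1/(0.177×37.8) = 0.01495 K/W
R_outer film = 1/(h_o·A) = 1/(6.86×37.8) = 0.003856 K/W
Sum of known resistances R_other = 0.0188 K/W
Total R = ΔT/Q = 29/342 = 0.0848 K/W
R_cork board = R_total − R_other = 0.06599 K/W
k = L/(R·A) = 0.105/(0.06599×37.8)

k ≈ 0.0421 W/(m·K)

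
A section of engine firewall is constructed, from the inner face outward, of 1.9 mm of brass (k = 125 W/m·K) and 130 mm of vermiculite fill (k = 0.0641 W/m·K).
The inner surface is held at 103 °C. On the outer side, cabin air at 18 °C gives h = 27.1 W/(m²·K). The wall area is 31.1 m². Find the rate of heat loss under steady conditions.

Q ≈ 1280 W

Model the wall as resistances in series:
R_brass = L/(kA) = 0.0019/(125×31.1) = 4.887×10^-7 K/W
R_vermiculite fill = L/(kA) = 0.13/(0.0641×31.1) = 0.06521 K/W
R_outer film = 1/(h_o·A) = 1/(27.1×31.1) = 0.001187 K/W
R_total = 0.0664 K/W
Q = ΔT / R_total = 85 / 0.0664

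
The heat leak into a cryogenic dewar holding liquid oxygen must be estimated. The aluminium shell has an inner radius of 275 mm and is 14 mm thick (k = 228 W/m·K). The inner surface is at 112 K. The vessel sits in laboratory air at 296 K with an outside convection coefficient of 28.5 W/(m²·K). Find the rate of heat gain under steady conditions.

For a spherical shell R = (1/r₁ − 1/r₂)/(4πk); film R = 1/(h·4πr²). In series:
R_aluminium shell = (1/0.275 − 1/0.289)/(4π×228) = 6.148×10^-5 K/W
R_outer film = 1/(h·4πr_o²) = 1/(28.5×4π×0.289²) = 0.03343 K/W
R_total = 0.03349 K/W
Q = ΔT/R_total = 184/0.03349

Q ≈ 5490 W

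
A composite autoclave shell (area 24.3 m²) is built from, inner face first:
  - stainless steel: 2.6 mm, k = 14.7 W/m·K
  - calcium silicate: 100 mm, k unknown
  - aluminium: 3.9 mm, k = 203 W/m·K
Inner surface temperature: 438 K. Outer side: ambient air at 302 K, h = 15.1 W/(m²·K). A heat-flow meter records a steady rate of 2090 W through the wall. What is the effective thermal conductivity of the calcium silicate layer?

k ≈ 0.066 W/(m·K)

Thermal resistances in series:
R_stainless steel = L/(kA) = 0.0026/(14.7×24.3) = 7.279×10^-6 K/W
R_aluminium = L/(kA) = 0.0039/(203×24.3) = 7.906×10^-7 K/W
R_outer film = 1/(h_o·A) = 1/(15.1×24.3) = 0.002725 K/W
Sum of known resistances R_other = 0.002733 K/W
Total R = ΔT/Q = 136/2090 = 0.06507 K/W
R_calcium silicate = R_total − R_other = 0.06234 K/W
k = L/(R·A) = 0.1/(0.06234×24.3)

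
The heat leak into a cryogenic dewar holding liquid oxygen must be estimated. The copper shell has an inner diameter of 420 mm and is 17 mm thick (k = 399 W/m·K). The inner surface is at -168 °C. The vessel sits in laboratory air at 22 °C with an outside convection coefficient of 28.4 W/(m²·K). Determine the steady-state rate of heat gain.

Spherical conduction: R = (1/r_in − 1/r_out)/(4πk) per layer; series-sum.
R_copper shell = (1/0.21 − 1/0.227)/(4π×399) = 7.112×10^-5 K/W
R_outer film = 1/(h·4πr_o²) = 1/(28.4×4π×0.227²) = 0.05438 K/W
R_total = 0.05445 K/W
Q = ΔT/R_total = 190/0.05445

Q ≈ 3490 W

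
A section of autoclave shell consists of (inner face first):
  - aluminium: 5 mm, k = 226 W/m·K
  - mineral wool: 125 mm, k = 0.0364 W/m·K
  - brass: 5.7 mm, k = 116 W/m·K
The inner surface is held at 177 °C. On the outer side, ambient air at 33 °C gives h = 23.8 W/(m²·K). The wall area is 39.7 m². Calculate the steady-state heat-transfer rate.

Q ≈ 1640 W

Using the resistance-network approach (series):
R_aluminium = L/(kA) = 0.005/(226×39.7) = 5.573×10^-7 K/W
R_mineral wool = L/(kA) = 0.125/(0.0364×39.7) = 0.0865 K/W
R_brass = L/(kA) = 0.0057/(116×39.7) = 1.238×10^-6 K/W
R_outer film = 1/(h_o·A) = 1/(23.8×39.7) = 0.001058 K/W
R_total = 0.08756 K/W
Q = ΔT / R_total = 144 / 0.08756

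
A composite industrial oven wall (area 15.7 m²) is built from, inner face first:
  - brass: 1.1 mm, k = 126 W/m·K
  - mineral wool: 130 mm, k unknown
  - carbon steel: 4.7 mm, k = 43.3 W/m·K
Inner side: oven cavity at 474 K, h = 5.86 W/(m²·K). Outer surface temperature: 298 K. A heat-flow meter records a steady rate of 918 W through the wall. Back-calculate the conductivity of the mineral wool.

k ≈ 0.0458 W/(m·K)

Series thermal resistances:
R_inner film = 1/(h_i·A) = 1/(5.86×15.7) = 0.01087 K/W
R_brass = L/(kA) = 0.0011/(126×15.7) = 5.561×10^-7 K/W
R_carbon steel = L/(kA) = 0.0047/(43.3×15.7) = 6.914×10^-6 K/W
Sum of known resistances R_other = 0.01088 K/W
Total R = ΔT/Q = 176/918 = 0.1917 K/W
R_mineral wool = R_total − R_other = 0.1808 K/W
k = L/(R·A) = 0.13/(0.1808×15.7)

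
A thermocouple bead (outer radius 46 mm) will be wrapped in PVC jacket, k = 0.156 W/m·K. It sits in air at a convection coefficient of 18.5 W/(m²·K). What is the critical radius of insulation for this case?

For a sphere r_cr = 2k/h = 2×0.156/18.5
r_cr = 16.9 mm; since the bare radius (46 mm) is above r_cr, any added insulation will reduce heat loss.

r_cr ≈ 16.9 mm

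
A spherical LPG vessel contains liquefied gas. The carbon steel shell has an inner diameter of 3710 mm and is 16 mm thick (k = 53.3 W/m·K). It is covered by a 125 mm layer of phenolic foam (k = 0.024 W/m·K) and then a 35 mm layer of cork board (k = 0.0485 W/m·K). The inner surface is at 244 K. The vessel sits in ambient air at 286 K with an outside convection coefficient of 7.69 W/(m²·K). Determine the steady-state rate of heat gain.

Spherical conduction: R = (1/r_in − 1/r_out)/(4πk) per layer; series-sum.
R_carbon steel shell = (1/1.855 − 1/1.871)/(4π×53.3) = 6.883×10^-6 K/W
R_phenolic foam = (1/1.871 − 1/1.996)/(4π×0.024) = 0.111 K/W
R_cork board = (1/1.996 − 1/2.031)/(4π×0.0485) = 0.01417 K/W
R_outer film = 1/(h·4πr_o²) = 1/(7.69×4π×2.031²) = 0.002509 K/W
R_total = 0.1277 K/W
Q = ΔT/R_total = 42/0.1277

Q ≈ 329 W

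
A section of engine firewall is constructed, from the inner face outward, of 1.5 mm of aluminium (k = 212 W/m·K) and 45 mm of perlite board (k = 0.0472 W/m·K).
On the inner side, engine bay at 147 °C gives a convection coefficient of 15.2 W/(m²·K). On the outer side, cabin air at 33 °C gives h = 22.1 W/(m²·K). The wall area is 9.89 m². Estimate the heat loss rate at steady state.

Q ≈ 1060 W

Model the wall as resistances in series:
R_inner film = 1/(h_i·A) = 1/(15.2×9.89) = 0.006652 K/W
R_aluminium = L/(kA) = 0.0015/(212×9.89) = 7.154×10^-7 K/W
R_perlite board = L/(kA) = 0.045/(0.0472×9.89) = 0.0964 K/W
R_outer film = 1/(h_o·A) = 1/(22.1×9.89) = 0.004575 K/W
R_total = 0.1076 K/W
Q = ΔT / R_total = 114 / 0.1076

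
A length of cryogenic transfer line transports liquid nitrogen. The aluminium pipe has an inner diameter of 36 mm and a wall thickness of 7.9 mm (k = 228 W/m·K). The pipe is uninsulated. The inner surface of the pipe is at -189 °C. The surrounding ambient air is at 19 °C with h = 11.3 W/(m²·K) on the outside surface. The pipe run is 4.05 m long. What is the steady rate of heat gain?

Q ≈ 1550 W

Radial resistances (cylindrical: R_cond = ln(r_o/r_i)/(2πkL), R_conv = 1/(h·2πrL)):
R_aluminium pipe wall = ln(25.9/18)/(2π×228×4.05) = 6.272×10^-5 K/W
R_outer film = 1/(h_o·2πr_oL) = 1/(11.3×2π×0.0259×4.05) = 0.1343 K/W
R_total = 0.1343 K/W
Q = ΔT/R_total = 208/0.1343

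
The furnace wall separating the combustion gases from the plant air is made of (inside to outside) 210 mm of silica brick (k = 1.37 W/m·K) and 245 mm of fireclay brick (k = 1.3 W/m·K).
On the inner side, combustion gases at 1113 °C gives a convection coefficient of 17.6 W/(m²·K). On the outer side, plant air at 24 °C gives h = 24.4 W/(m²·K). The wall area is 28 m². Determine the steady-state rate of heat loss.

Q ≈ 69400 W

Thermal resistances in series:
R_inner film = 1/(h_i·A) = 1/(17.6×28) = 0.002029 K/W
R_silica brick = L/(kA) = 0.21/(1.37×28) = 0.005474 K/W
R_fireclay brick = L/(kA) = 0.245/(1.3×28) = 0.006731 K/W
R_outer film = 1/(h_o·A) = 1/(24.4×28) = 0.001464 K/W
R_total = 0.0157 K/W
Q = ΔT / R_total = 1089 / 0.0157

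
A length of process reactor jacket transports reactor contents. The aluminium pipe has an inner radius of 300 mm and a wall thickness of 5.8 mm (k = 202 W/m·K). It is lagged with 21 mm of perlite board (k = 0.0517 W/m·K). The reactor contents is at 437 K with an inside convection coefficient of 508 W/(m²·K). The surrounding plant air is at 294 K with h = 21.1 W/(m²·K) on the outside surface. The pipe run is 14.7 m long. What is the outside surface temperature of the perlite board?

T ≈ 308 K

Cylindrical conduction, so R = ln(r₂/r₁)/(2πkL) per layer, in series:
R_inner film = 1/(h_i·2πr₁L) = 1/(508×2π×0.3×14.7) = 7.104×10^-5 K/W
R_aluminium pipe wall = ln(305.8/300)/(2π×202×14.7) = 1.026×10^-6 K/W
R_perlite board = ln(326.8/305.8)/(2π×0.0517×14.7) = 0.01391 K/W
R_outer film = 1/(h_o·2πr_oL) = 1/(21.1×2π×0.3268×14.7) = 0.00157 K/W
R_total = 0.01555 K/W
Q = ΔT/R_total = 143/0.01555
Q = 9200 W
T_interface = T_inner − Q·ΣR(inner→interface) = 437 − 9200×0.01398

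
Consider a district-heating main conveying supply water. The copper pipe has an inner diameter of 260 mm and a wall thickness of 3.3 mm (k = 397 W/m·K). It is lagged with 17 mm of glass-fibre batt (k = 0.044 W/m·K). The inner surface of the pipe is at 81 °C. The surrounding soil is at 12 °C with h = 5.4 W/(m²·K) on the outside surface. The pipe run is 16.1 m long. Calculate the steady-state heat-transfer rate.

Cylindrical conduction, so R = ln(r₂/r₁)/(2πkL) per layer, in series:
R_copper pipe wall = ln(133.3/130)/(2π×397×16.1) = 6.242×10^-7 K/W
R_glass-fibre batt = ln(150.3/133.3)/(2π×0.044×16.1) = 0.02697 K/W
R_outer film = 1/(h_o·2πr_oL) = 1/(5.4×2π×0.1503×16.1) = 0.01218 K/W
R_total = 0.03915 K/W
Q = ΔT/R_total = 69/0.03915

Q ≈ 1760 W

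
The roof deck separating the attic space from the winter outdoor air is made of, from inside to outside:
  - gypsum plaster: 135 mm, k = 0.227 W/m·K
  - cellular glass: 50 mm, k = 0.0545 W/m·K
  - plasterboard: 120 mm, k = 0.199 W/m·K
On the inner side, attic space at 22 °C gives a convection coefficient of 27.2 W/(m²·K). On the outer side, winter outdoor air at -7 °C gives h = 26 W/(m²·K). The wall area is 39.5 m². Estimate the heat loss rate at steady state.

Q ≈ 523 W

Treating each layer as a thermal resistance in series:
R_inner film = 1/(h_i·A) = 1/(27.2×39.5) = 9.308×10^-4 K/W
R_gypsum plaster = L/(kA) = 0.135/(0.227×39.5) = 0.01506 K/W
R_cellular glass = L/(kA) = 0.05/(0.0545×39.5) = 0.02323 K/W
R_plasterboard = L/(kA) = 0.12/(0.199×39.5) = 0.01527 K/W
R_outer film = 1/(h_o·A) = 1/(26×39.5) = 9.737×10^-4 K/W
R_total = 0.05545 K/W
Q = ΔT / R_total = 29 / 0.05545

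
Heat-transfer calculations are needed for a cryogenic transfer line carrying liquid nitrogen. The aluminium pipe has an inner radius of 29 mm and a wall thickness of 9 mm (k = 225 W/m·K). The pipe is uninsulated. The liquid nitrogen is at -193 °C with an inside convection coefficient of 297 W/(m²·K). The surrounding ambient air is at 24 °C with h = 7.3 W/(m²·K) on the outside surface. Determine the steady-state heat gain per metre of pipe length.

q′ ≈ 366 W/m

Cylindrical conduction, so R = ln(r₂/r₁)/(2πkL) per layer, in series:
R_inner film = 1/(h_i·2πr₁L) = 1/(297×2π×0.029×1) = 0.01848 K/W
R_aluminium pipe wall = ln(38/29)/(2π×225×1) = 1.912×10^-4 K/W
R_outer film = 1/(h_o·2πr_oL) = 1/(7.3×2π×0.038×1) = 0.5737 K/W
R_total = 0.5924 K/W
Q = ΔT/R_total = 217/0.5924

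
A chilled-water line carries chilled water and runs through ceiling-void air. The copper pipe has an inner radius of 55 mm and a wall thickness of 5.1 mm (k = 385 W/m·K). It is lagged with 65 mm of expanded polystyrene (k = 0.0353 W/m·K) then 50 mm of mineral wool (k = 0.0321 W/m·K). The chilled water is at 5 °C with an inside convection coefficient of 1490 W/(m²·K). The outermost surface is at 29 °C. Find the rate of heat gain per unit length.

Treating each annulus and film as a series resistance:
R_inner film = 1/(h_i·2πr₁L) = 1/(1490×2π×0.055×1) = 0.001942 K/W
R_copper pipe wall = ln(60.1/55)/(2π×385×1) = 3.666×10^-5 K/W
R_expanded polystyrene = ln(125.1/60.1)/(2π×0.0353×1) = 3.305 K/W
R_mineral wool = ln(175.1/125.1)/(2π×0.0321×1) = 1.667 K/W
R_total = 4.974 K/W
Q = ΔT/R_total = 24/4.974

q′ ≈ 4.82 W/m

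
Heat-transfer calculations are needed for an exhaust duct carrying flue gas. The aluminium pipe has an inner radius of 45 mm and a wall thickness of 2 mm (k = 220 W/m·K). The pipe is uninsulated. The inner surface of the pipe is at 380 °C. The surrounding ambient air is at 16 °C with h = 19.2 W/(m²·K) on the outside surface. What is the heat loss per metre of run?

q′ ≈ 2060 W/m

For a radial system each layer contributes R = ln(r_out/r_in)/(2πkL); films add R = 1/(hA).
R_aluminium pipe wall = ln(47/45)/(2π×220×1) = 3.146×10^-5 K/W
R_outer film = 1/(h_o·2πr_oL) = 1/(19.2×2π×0.047×1) = 0.1764 K/W
R_total = 0.1764 K/W
Q = ΔT/R_total = 364/0.1764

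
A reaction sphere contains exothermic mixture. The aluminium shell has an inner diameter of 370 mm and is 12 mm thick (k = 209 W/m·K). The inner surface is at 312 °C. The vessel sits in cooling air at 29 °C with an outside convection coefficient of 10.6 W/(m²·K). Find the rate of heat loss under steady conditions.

Each spherical layer contributes R = (1/r_i − 1/r_o)/(4πk):
R_aluminium shell = (1/0.185 − 1/0.197)/(4π×209) = 1.254×10^-4 K/W
R_outer film = 1/(h·4πr_o²) = 1/(10.6×4π×0.197²) = 0.1934 K/W
R_total = 0.1936 K/W
Q = ΔT/R_total = 283/0.1936

Q ≈ 1460 W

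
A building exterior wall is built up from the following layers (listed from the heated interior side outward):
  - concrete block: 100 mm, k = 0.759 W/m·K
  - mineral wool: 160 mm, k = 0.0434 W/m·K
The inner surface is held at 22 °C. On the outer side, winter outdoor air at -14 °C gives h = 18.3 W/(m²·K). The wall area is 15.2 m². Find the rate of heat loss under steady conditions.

Model the wall as resistances in series:
R_concrete block = L/(kA) = 0.1/(0.759×15.2) = 0.008668 K/W
R_mineral wool = L/(kA) = 0.16/(0.0434×15.2) = 0.2425 K/W
R_outer film = 1/(h_o·A) = 1/(18.3×15.2) = 0.003595 K/W
R_total = 0.2548 K/W
Q = ΔT / R_total = 36 / 0.2548

Q ≈ 141 W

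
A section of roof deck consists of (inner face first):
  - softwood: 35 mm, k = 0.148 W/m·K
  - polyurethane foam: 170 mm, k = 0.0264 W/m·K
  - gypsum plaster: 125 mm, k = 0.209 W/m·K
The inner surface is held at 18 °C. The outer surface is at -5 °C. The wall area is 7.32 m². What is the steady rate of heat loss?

Using the resistance-network approach (series):
R_softwood = L/(kA) = 0.035/(0.148×7.32) = 0.03231 K/W
R_polyurethane foam = L/(kA) = 0.17/(0.0264×7.32) = 0.8797 K/W
R_gypsum plaster = L/(kA) = 0.125/(0.209×7.32) = 0.08171 K/W
R_total = 0.9937 K/W
Q = ΔT / R_total = 23 / 0.9937

Q ≈ 23.1 W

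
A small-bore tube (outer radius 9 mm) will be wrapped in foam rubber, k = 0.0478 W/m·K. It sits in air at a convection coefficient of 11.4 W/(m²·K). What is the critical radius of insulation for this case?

For a cylinder r_cr = k/h = 0.0478/11.4
r_cr = 4.19 mm; since the bare radius (9 mm) is above r_cr, any added insulation will reduce heat loss.

r_cr ≈ 4.19 mm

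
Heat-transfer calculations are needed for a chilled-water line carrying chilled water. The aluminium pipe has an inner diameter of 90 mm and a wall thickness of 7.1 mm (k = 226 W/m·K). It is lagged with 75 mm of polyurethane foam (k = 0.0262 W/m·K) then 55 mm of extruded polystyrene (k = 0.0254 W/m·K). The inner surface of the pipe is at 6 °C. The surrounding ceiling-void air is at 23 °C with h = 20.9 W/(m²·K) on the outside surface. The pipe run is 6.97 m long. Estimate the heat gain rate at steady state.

Treating each annulus and film as a series resistance:
R_aluminium pipe wall = ln(52.1/45)/(2π×226×6.97) = 1.48×10^-5 K/W
R_polyurethane foam = ln(127.1/52.1)/(2π×0.0262×6.97) = 0.7772 K/W
R_extruded polystyrene = ln(182.1/127.1)/(2π×0.0254×6.97) = 0.3233 K/W
R_outer film = 1/(h_o·2πr_oL) = 1/(20.9×2π×0.1821×6.97) = 0.006 K/W
R_total = 1.107 K/W
Q = ΔT/R_total = 17/1.107

Q ≈ 15.4 W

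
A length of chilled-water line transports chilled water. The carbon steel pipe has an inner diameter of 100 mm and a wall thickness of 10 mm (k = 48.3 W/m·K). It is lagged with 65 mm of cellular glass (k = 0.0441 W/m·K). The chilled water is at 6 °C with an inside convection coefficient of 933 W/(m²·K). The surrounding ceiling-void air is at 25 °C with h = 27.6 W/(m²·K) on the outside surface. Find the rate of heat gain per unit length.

q′ ≈ 7.04 W/m

Radial resistances (cylindrical: R_cond = ln(r_o/r_i)/(2πkL), R_conv = 1/(h·2πrL)):
R_inner film = 1/(h_i·2πr₁L) = 1/(933×2π×0.05×1) = 0.003412 K/W
R_carbon steel pipe wall = ln(60/50)/(2π×48.3×1) = 6.008×10^-4 K/W
R_cellular glass = ln(125/60)/(2π×0.0441×1) = 2.649 K/W
R_outer film = 1/(h_o·2πr_oL) = 1/(27.6×2π×0.125×1) = 0.04613 K/W
R_total = 2.699 K/W
Q = ΔT/R_total = 19/2.699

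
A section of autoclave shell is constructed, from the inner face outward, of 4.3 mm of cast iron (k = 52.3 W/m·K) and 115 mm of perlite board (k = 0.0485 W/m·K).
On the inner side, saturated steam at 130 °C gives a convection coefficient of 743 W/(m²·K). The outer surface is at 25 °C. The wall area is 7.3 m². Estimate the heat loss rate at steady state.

Model the wall as resistances in series:
R_inner film = 1/(h_i·A) = 1/(743×7.3) = 1.844×10^-4 K/W
R_cast iron = L/(kA) = 0.0043/(52.3×7.3) = 1.126×10^-5 K/W
R_perlite board = L/(kA) = 0.115/(0.0485×7.3) = 0.3248 K/W
R_total = 0.325 K/W
Q = ΔT / R_total = 105 / 0.325

Q ≈ 323 W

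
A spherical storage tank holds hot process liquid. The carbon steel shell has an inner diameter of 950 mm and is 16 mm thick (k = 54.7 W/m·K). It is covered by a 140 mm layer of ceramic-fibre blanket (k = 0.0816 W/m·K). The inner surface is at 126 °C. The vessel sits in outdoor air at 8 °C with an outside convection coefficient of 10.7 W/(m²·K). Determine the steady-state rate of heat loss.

Radial (spherical) resistances in series:
R_carbon steel shell = (1/0.475 − 1/0.491)/(4π×54.7) = 9.98×10^-5 K/W
R_ceramic-fibre blanket = (1/0.491 − 1/0.631)/(4π×0.0816) = 0.4407 K/W
R_outer film = 1/(h·4πr_o²) = 1/(10.7×4π×0.631²) = 0.01868 K/W
R_total = 0.4595 K/W
Q = ΔT/R_total = 118/0.4595

Q ≈ 257 W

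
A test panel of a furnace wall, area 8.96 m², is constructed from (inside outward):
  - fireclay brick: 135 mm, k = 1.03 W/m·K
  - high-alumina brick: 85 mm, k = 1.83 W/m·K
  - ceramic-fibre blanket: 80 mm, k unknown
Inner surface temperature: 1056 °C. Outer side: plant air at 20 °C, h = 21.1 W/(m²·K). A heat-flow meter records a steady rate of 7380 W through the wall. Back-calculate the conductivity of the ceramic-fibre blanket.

Series thermal resistances:
R_fireclay brick = L/(kA) = 0.135/(1.03×8.96) = 0.01463 K/W
R_high-alumina brick = L/(kA) = 0.085/(1.83×8.96) = 0.005184 K/W
R_outer film = 1/(h_o·A) = 1/(21.1×8.96) = 0.005289 K/W
Sum of known resistances R_other = 0.0251 K/W
Total R = ΔT/Q = 1036/7380 = 0.1404 K/W
R_ceramic-fibre blanket = R_total − R_other = 0.1153 K/W
k = L/(R·A) = 0.08/(0.1153×8.96)

k ≈ 0.0775 W/(m·K)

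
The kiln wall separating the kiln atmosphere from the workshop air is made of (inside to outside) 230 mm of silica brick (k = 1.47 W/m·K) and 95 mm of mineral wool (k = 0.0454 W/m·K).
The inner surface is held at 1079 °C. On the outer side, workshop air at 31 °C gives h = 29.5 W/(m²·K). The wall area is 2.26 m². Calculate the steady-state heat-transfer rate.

Q ≈ 1040 W

Treating each layer as a thermal resistance in series:
R_silica brick = L/(kA) = 0.23/(1.47×2.26) = 0.06923 K/W
R_mineral wool = L/(kA) = 0.095/(0.0454×2.26) = 0.9259 K/W
R_outer film = 1/(h_o·A) = 1/(29.5×2.26) = 0.015 K/W
R_total = 1.01 K/W
Q = ΔT / R_total = 1048 / 1.01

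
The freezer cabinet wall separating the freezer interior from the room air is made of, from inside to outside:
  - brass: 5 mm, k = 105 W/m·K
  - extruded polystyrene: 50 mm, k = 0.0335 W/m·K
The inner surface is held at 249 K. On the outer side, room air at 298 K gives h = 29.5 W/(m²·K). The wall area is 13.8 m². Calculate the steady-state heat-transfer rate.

Using the resistance-network approach (series):
R_brass = L/(kA) = 0.005/(105×13.8) = 3.451×10^-6 K/W
R_extruded polystyrene = L/(kA) = 0.05/(0.0335×13.8) = 0.1082 K/W
R_outer film = 1/(h_o·A) = 1/(29.5×13.8) = 0.002456 K/W
R_total = 0.1106 K/W
Q = ΔT / R_total = 49 / 0.1106

Q ≈ 443 W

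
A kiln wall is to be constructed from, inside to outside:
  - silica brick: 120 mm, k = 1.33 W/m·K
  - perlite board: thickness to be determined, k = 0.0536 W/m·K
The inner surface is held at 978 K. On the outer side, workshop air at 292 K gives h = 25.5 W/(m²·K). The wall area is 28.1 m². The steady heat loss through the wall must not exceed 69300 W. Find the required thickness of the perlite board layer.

L ≈ 7.97 mm

Series thermal resistances:
R_silica brick = L/(kA) = 0.12/(1.33×28.1) = 0.003211 K/W
R_outer film = 1/(h_o·A) = 1/(25.5×28.1) = 0.001396 K/W
Sum of the known resistances R_other = 0.004606 K/W
Required total resistance R_tot = ΔT/Q_allow = 686/69300 = 0.009899 K/W
R_perlite board = R_tot − R_other = 0.005293 K/W
L = R·k·A = 0.005293×0.0536×28.1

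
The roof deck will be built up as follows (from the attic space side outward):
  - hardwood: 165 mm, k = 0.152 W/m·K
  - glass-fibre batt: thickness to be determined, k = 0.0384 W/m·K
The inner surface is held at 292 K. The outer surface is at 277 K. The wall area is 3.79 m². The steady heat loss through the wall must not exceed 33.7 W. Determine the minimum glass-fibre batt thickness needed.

L ≈ 23.1 mm

Treating each layer as a thermal resistance in series:
R_hardwood = L/(kA) = 0.165/(0.152×3.79) = 0.2864 K/W
Sum of the known resistances R_other = 0.2864 K/W
Required total resistance R_tot = ΔT/Q_allow = 15/33.7 = 0.4451 K/W
R_glass-fibre batt = R_tot − R_other = 0.1587 K/W
L = R·k·A = 0.1587×0.0384×3.79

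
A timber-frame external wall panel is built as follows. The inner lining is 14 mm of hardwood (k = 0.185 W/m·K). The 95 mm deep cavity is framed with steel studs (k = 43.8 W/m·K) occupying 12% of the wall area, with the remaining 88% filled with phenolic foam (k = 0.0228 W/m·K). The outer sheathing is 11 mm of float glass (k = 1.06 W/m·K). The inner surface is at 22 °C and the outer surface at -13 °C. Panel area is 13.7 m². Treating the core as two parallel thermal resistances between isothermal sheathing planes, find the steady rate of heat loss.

Sheathing layers in series; stud and cavity paths in parallel between them.
R_inner = 0.014/(0.185×13.7) = 0.005524 K/W
R_stud  = 0.095/(43.8×0.12×13.7) = 0.001319 K/W
R_cav   = 0.095/(0.0228×0.88×13.7) = 0.3456 K/W
1/R_core = 1/R_stud + 1/R_cav → R_core = 0.001314 K/W
R_outer = 0.011/(1.06×13.7) = 7.575×10^-4 K/W
R_total = 0.007596 K/W
Q = ΔT/R_total = 35/0.007596

Q ≈ 4610 W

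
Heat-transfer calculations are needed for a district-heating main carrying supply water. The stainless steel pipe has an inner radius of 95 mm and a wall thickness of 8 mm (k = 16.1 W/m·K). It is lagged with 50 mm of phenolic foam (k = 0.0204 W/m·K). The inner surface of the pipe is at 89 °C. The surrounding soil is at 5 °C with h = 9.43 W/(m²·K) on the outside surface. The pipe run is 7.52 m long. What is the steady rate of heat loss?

Q ≈ 198 W

Per-layer cylindrical resistances, series-summed:
R_stainless steel pipe wall = ln(103/95)/(2π×16.1×7.52) = 1.063×10^-4 K/W
R_phenolic foam = ln(153/103)/(2π×0.0204×7.52) = 0.4105 K/W
R_outer film = 1/(h_o·2πr_oL) = 1/(9.43×2π×0.153×7.52) = 0.01467 K/W
R_total = 0.4253 K/W
Q = ΔT/R_total = 84/0.4253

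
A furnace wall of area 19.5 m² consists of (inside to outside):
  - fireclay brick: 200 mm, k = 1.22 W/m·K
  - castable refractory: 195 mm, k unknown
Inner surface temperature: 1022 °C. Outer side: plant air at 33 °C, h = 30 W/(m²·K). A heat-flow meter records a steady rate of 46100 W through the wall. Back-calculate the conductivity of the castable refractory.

k ≈ 0.882 W/(m·K)

Series thermal resistances:
R_fireclay brick = L/(kA) = 0.2/(1.22×19.5) = 0.008407 K/W
R_outer film = 1/(h_o·A) = 1/(30×19.5) = 0.001709 K/W
Sum of known resistances R_other = 0.01012 K/W
Total R = ΔT/Q = 989/46100 = 0.02145 K/W
R_castable refractory = R_total − R_other = 0.01134 K/W
k = L/(R·A) = 0.195/(0.01134×19.5)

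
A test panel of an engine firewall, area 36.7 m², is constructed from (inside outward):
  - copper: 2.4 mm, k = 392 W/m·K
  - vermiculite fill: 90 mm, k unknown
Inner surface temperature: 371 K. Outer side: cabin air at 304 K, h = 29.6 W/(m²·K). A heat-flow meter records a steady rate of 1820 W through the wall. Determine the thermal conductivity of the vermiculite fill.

Using the resistance-network approach (series):
R_copper = L/(kA) = 0.0024/(392×36.7) = 1.668×10^-7 K/W
R_outer film = 1/(h_o·A) = 1/(29.6×36.7) = 9.205×10^-4 K/W
Sum of known resistances R_other = 9.207×10^-4 K/W
Total R = ΔT/Q = 67/1820 = 0.03681 K/W
R_vermiculite fill = R_total − R_other = 0.03589 K/W
k = L/(R·A) = 0.09/(0.03589×36.7)

k ≈ 0.0683 W/(m·K)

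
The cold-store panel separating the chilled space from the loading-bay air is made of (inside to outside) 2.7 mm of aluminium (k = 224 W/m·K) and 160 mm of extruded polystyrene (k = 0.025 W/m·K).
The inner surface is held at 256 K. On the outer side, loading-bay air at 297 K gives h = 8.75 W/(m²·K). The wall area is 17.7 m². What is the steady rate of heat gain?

Treating each layer as a thermal resistance in series:
R_aluminium = L/(kA) = 0.0027/(224×17.7) = 6.81×10^-7 K/W
R_extruded polystyrene = L/(kA) = 0.16/(0.025×17.7) = 0.3616 K/W
R_outer film = 1/(h_o·A) = 1/(8.75×17.7) = 0.006457 K/W
R_total = 0.368 K/W
Q = ΔT / R_total = 41 / 0.368

Q ≈ 111 W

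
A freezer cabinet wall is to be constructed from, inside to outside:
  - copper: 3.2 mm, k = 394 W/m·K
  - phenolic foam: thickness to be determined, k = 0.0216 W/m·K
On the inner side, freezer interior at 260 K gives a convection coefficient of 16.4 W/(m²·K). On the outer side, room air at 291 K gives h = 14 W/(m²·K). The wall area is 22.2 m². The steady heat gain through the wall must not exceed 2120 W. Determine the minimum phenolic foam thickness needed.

L ≈ 4.15 mm

Series thermal resistances:
R_inner film = 1/(h_i·A) = 1/(16.4×22.2) = 0.002747 K/W
R_copper = L/(kA) = 0.0032/(394×22.2) = 3.658×10^-7 K/W
R_outer film = 1/(h_o·A) = 1/(14×22.2) = 0.003218 K/W
Sum of the known resistances R_other = 0.005965 K/W
Required total resistance R_tot = ΔT/Q_allow = 31/2120 = 0.01462 K/W
R_phenolic foam = R_tot − R_other = 0.008658 K/W
L = R·k·A = 0.008658×0.0216×22.2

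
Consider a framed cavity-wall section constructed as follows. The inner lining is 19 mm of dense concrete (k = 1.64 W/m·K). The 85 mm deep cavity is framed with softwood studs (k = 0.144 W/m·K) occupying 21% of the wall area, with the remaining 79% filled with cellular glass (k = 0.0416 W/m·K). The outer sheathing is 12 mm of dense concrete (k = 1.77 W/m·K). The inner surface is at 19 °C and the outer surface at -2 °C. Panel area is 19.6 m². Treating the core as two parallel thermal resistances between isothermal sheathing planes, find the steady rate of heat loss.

Q ≈ 301 W

Sheathing layers in series; stud and cavity paths in parallel between them.
R_inner = 0.019/(1.64×19.6) = 5.911×10^-4 K/W
R_stud  = 0.085/(0.144×0.21×19.6) = 0.1434 K/W
R_cav   = 0.085/(0.0416×0.79×19.6) = 0.132 K/W
1/R_core = 1/R_stud + 1/R_cav → R_core = 0.06872 K/W
R_outer = 0.012/(1.77×19.6) = 3.459×10^-4 K/W
R_total = 0.06966 K/W
Q = ΔT/R_total = 21/0.06966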